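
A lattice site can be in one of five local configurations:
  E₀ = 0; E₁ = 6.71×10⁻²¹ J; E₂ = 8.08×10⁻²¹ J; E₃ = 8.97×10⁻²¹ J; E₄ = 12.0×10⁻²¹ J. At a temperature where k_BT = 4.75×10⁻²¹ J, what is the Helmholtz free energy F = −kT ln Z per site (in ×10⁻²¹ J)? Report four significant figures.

Eᵢ/kT = 0, 1.41263, 1.70105, 1.88842, 2.52632.
Z = Σ e^(−Eᵢ/kT) = e^(−0) + e^(−1.41263) + e^(−1.70105) + e^(−1.88842) + e^(−2.52632) = 1.00000 + 0.243502 + 0.182492 + 0.151311 + 0.0799527 = 1.65726.
F = −kT ln Z = −4.75 × ln(1.65726) = −4.75 × 0.505166 = -2.400 ×10⁻²¹ J.

-2.400 ×10⁻²¹ J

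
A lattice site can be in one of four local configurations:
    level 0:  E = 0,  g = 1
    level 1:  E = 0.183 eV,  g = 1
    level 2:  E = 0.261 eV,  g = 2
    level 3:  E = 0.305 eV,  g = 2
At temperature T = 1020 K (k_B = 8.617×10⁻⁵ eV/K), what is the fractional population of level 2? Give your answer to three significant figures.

0.0796

k_BT = 8.617×10⁻⁵ × 1020 K = 0.087893 eV.
Eᵢ/kT = 0, 2.0821, 2.9695, 3.4701.
Z = Σ gᵢe^(−Eᵢ/kT) = 1·e^(−0) + 1·e^(−2.0821) + 2·e^(−2.9695) + 2·e^(−3.4701) = 1.0000 + 0.12467 + 0.10266 + 0.062228 = 1.2896.
P₂ = g₂ e^(−E₂/kT) / Z = 0.10266/1.2896 = 0.0796.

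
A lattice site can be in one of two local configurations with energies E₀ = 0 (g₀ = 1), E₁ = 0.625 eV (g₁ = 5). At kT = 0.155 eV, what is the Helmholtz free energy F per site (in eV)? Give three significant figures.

Eᵢ/kT = 0, 4.0323.
Z = Σ gᵢe^(−Eᵢ/kT) = 1·e^(−0) + 5·e^(−4.0323) = 1.0000 + 0.088667 = 1.0887.
F = −kT ln Z = −0.155 × ln(1.0887) = −0.155 × 0.084984 = -0.0132 eV.

-0.0132 eV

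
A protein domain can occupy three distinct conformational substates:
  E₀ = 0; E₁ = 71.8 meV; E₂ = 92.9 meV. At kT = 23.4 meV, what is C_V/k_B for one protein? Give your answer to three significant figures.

Eᵢ/kT = 0, 3.0684, 3.9701.
Z = Σ e^(−Eᵢ/kT) = e^(−0) + e^(−3.0684) + e^(−3.9701) = 1.0000 + 0.046495 + 0.018872 = 1.0654.
⟨E⟩ = 4.7790 meV, ⟨E²⟩ = 377.85 meV².
C_V/k_B = (⟨E²⟩ − ⟨E⟩²)/(kT)² = (377.85 − 22.839)/547.56 = 0.648.

0.648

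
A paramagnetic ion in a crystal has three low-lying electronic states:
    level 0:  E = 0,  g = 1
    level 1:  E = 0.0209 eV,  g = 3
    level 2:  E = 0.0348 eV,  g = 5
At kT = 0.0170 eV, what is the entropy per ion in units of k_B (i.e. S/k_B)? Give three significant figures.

1.88

Eᵢ/kT = 0, 1.2294, 2.0471.
Z = Σ gᵢe^(−Eᵢ/kT) = 1·e^(−0) + 3·e^(−1.2294) + 5·e^(−2.0471) = 1.0000 + 0.87740 + 0.64554 = 2.5229.
⟨E⟩ = Σ EᵢPᵢ = 0.016173 eV.
S/k_B = ln Z + ⟨E⟩/kT = ln(2.5229) + 0.016173/0.0170 = 0.92541 + 0.95135 = 1.88.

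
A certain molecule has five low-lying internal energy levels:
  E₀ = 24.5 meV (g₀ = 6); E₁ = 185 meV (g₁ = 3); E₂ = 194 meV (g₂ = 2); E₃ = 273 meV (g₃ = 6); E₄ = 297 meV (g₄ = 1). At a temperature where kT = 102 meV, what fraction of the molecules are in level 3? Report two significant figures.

Eᵢ/kT = 0.2402, 1.814, 1.902, 2.676, 2.912.
Z = Σ gᵢe^(−Eᵢ/kT) = 6·e^(−0.2402) + 3·e^(−1.814) + 2·e^(−1.902) + 6·e^(−2.676) + 1·e^(−2.912) = 4.719 + 0.4890 + 0.2985 + 0.4130 + 0.05437 = 5.974.
P₃ = g₃ e^(−E₃/kT) / Z = 0.4130/5.974 = 0.069.

0.069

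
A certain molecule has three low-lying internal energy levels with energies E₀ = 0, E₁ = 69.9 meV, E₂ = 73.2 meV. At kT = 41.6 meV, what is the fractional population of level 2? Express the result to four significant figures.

0.1267

Eᵢ/kT = 0, 1.68029, 1.75962.
Z = Σ e^(−Eᵢ/kT) = e^(−0) + e^(−1.68029) + e^(−1.75962) = 1.00000 + 0.186320 + 0.172110 = 1.35843.
P₂ = e^(−E₂/kT) / Z = 0.172110/1.35843 = 0.1267.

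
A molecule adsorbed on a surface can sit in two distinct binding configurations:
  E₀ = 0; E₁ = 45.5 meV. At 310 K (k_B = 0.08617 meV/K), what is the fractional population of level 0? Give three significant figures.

0.846

k_BT = 0.08617 × 310 K = 26.713 meV.
Eᵢ/kT = 0, 1.7033.
Z = Σ e^(−Eᵢ/kT) = e^(−0) + e^(−1.7033) = 1.0000 + 0.18208 = 1.1821.
P₀ = e^(−E₀/kT) / Z = 1.0000/1.1821 = 0.846.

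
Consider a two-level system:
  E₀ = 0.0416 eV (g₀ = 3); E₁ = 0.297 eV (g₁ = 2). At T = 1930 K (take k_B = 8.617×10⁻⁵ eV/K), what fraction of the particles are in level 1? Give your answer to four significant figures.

k_BT = 8.617×10⁻⁵ × 1930 K = 0.166308 eV.
Eᵢ/kT = 0.250138, 1.78584.
Z = Σ gᵢe^(−Eᵢ/kT) = 3·e^(−0.250138) + 2·e^(−1.78584) = 2.33608 + 0.335312 = 2.67139.
P₁ = g₁ e^(−E₁/kT) / Z = 0.335312/2.67139 = 0.1255.

0.1255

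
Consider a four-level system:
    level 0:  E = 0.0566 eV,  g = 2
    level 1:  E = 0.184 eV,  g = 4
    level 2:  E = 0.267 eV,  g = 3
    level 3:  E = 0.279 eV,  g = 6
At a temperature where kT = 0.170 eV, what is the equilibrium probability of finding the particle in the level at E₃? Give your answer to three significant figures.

0.254

Eᵢ/kT = 0.33294, 1.0824, 1.5706, 1.6412.
Z = Σ gᵢe^(−Eᵢ/kT) = 2·e^(−0.33294) + 4·e^(−1.0824) + 3·e^(−1.5706) + 6·e^(−1.6412) = 1.4336 + 1.3551 + 0.62376 + 1.1625 = 4.5750.
P₃ = g₃ e^(−E₃/kT) / Z = 1.1625/4.5750 = 0.254.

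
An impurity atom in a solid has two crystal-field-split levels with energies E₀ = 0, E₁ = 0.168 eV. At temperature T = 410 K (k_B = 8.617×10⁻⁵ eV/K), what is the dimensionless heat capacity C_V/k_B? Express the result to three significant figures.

k_BT = 8.617×10⁻⁵ × 410 K = 0.035330 eV.
Eᵢ/kT = 0, 4.7552.
Z = Σ e^(−Eᵢ/kT) = e^(−0) + e^(−4.7552) = 1.0000 + 0.0086068 = 1.0086.
⟨E⟩ = 0.0014336 eV, ⟨E²⟩ = 0.00024085 eV².
C_V/k_B = (⟨E²⟩ − ⟨E⟩²)/(kT)² = (0.00024085 − 0.0000020552)/0.0012482 = 0.191.

0.191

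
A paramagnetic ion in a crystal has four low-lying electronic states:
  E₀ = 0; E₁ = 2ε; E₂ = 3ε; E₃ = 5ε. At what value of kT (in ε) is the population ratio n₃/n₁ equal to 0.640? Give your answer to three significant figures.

6.72 ε

n₃/n₁ = exp[−(E₃−E₁)/kT] = 0.640.
⇒ (E₃−E₁)/kT = ln(1/0.640) = ln(1.5625) = 0.44629.
kT = 3ε / 0.44629 = 6.72 ε.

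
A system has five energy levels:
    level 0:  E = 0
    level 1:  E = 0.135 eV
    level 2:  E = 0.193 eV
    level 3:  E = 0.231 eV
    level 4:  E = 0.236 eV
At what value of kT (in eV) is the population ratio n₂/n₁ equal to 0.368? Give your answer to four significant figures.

0.05802 eV

n₂/n₁ = exp[−(E₂−E₁)/kT] = 0.368.
⇒ (E₂−E₁)/kT = ln(1/0.368) = ln(2.71739) = 0.999672.
kT = 0.058 eV / 0.999672 = 0.05802 eV.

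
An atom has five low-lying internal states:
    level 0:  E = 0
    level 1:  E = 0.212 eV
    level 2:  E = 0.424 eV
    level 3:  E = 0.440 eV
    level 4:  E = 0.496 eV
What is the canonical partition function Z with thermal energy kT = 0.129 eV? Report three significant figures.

Z = 1.29

Eᵢ/kT = 0, 1.6434, 3.2868, 3.4109, 3.8450.
Z = Σ e^(−Eᵢ/kT) = e^(−0) + e^(−1.6434) + e^(−3.2868) + e^(−3.4109) + e^(−3.8450) = 1.0000 + 0.19332 + 0.037373 + 0.033011 + 0.021386 = 1.2851.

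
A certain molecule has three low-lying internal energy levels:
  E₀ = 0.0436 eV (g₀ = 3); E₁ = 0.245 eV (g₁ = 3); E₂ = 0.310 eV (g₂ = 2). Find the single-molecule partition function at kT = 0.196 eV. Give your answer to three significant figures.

Eᵢ/kT = 0.22245, 1.2500, 1.5816.
Z = Σ gᵢe^(−Eᵢ/kT) = 3·e^(−0.22245) + 3·e^(−1.2500) + 2·e^(−1.5816) = 2.4017 + 0.85951 + 0.41129 = 3.6725.

Z = 3.67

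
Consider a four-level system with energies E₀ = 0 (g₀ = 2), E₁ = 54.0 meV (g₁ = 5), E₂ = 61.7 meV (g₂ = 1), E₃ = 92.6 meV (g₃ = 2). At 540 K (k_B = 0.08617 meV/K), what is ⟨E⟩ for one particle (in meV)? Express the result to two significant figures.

k_BT = 0.08617 × 540 K = 46.53 meV.
Eᵢ/kT = 0, 1.161, 1.326, 1.990.
Z = Σ gᵢe^(−Eᵢ/kT) = 2·e^(−0) + 5·e^(−1.161) + 1·e^(−1.326) + 2·e^(−1.990) = 2.000 + 1.566 + 0.2655 + 0.2734 = 4.105.
⟨E⟩ = Σ Eᵢ gᵢe^(−Eᵢ/kT) / Z = (0·2.000 + 54.0·1.566 + 61.7·0.2655 + 92.6·0.2734) / 4.105 = 31 meV.

31 meV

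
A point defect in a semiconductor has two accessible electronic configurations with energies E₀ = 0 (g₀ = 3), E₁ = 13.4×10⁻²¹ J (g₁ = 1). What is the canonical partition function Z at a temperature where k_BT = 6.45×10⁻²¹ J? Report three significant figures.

Eᵢ/kT = 0, 2.0775.
Z = Σ gᵢe^(−Eᵢ/kT) = 3·e^(−0) + 1·e^(−2.0775) = 3.0000 + 0.12524 = 3.1252.

Z = 3.13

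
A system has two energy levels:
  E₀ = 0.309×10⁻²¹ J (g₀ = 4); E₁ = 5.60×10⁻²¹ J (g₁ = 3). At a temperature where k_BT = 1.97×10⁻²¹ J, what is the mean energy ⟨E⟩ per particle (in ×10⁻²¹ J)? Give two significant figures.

Eᵢ/kT = 0.1569, 2.843.
Z = Σ gᵢe^(−Eᵢ/kT) = 4·e^(−0.1569) + 3·e^(−2.843) = 3.419 + 0.1748 = 3.594.
⟨E⟩ = Σ Eᵢ gᵢe^(−Eᵢ/kT) / Z = (0.309·3.419 + 5.60·0.1748) / 3.594 = 0.57 ×10⁻²¹ J.

0.57 ×10⁻²¹ J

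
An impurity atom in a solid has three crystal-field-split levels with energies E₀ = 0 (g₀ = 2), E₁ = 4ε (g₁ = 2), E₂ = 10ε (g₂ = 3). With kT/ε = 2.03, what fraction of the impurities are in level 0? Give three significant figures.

Eᵢ/kT = 0, 1.9704, 4.9261.
Z = Σ gᵢe^(−Eᵢ/kT) = 2·e^(−0) + 2·e^(−1.9704) + 3·e^(−4.9261) = 2.0000 + 0.27880 + 0.021764 = 2.3006.
P₀ = g₀ e^(−E₀/kT) / Z = 2.0000/2.3006 = 0.869.

0.869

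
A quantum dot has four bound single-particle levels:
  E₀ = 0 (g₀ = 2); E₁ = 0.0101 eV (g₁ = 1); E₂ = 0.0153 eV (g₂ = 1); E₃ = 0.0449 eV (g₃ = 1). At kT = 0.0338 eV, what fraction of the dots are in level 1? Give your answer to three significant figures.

Eᵢ/kT = 0, 0.29882, 0.45266, 1.3284.
Z = Σ gᵢe^(−Eᵢ/kT) = 2·e^(−0) + 1·e^(−0.29882) + 1·e^(−0.45266) + 1·e^(−1.3284) = 2.0000 + 0.74169 + 0.63593 + 0.26490 = 3.6425.
P₁ = g₁ e^(−E₁/kT) / Z = 0.74169/3.6425 = 0.204.

0.204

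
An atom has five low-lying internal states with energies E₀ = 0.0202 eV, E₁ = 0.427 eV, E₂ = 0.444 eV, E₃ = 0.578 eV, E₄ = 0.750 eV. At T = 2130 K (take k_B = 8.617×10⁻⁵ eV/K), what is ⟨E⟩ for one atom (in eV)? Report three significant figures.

k_BT = 8.617×10⁻⁵ × 2130 K = 0.18354 eV.
Eᵢ/kT = 0.11006, 2.3265, 2.4191, 3.1492, 4.0863.
Z = Σ e^(−Eᵢ/kT) = e^(−0.11006) + e^(−2.3265) + e^(−2.4191) + e^(−3.1492) + e^(−4.0863) = 0.89578 + 0.097637 + 0.089002 + 0.042886 + 0.016801 = 1.1421.
⟨E⟩ = Σ Eᵢ e^(−Eᵢ/kT) / Z = (0.0202·0.89578 + 0.427·0.097637 + 0.444·0.089002 + 0.578·0.042886 + 0.750·0.016801) / 1.1421 = 0.120 eV.

0.120 eV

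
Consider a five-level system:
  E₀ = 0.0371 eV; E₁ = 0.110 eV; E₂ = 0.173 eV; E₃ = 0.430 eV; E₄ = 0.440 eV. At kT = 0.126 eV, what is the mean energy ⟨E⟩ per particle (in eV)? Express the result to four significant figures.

Eᵢ/kT = 0.294444, 0.873016, 1.37302, 3.41270, 3.49206.
Z = Σ e^(−Eᵢ/kT) = e^(−0.294444) + e^(−0.873016) + e^(−1.37302) + e^(−3.41270) + e^(−3.49206) = 0.744946 + 0.417690 + 0.253341 + 0.0329521 + 0.0304381 = 1.47937.
⟨E⟩ = Σ Eᵢ e^(−Eᵢ/kT) / Z = (0.0371·0.744946 + 0.110·0.417690 + 0.173·0.253341 + 0.430·0.0329521 + 0.440·0.0304381) / 1.47937 = 0.09800 eV.

0.09800 eV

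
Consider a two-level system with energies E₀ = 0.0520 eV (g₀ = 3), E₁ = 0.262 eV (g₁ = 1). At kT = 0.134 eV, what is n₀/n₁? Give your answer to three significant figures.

n₀/n₁ = (g₀/g₁) exp[−(E₀−E₁)/kT] = (3/1) × exp(−(-0.2100 eV)/(0.134 eV)) = (3/1) × exp(1.5672) = 14.4.

14.4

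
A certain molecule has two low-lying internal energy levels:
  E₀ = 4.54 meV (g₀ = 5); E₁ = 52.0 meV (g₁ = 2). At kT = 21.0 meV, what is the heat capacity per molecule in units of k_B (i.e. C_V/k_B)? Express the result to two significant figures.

0.20

Eᵢ/kT = 0.2162, 2.476.
Z = Σ gᵢe^(−Eᵢ/kT) = 5·e^(−0.2162) + 2·e^(−2.476) = 4.028 + 0.1682 = 4.196.
⟨E⟩ = 6.443 meV, ⟨E²⟩ = 128.2 meV².
C_V/k_B = (⟨E²⟩ − ⟨E⟩²)/(kT)² = (128.2 − 41.51)/441.0 = 0.20.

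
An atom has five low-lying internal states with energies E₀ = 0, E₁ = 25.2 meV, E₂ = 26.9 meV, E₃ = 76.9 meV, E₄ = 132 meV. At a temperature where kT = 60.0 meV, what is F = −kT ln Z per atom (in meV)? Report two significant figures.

Eᵢ/kT = 0, 0.4200, 0.4483, 1.282, 2.200.
Z = Σ e^(−Eᵢ/kT) = e^(−0) + e^(−0.4200) + e^(−0.4483) + e^(−1.282) + e^(−2.200) = 1.000 + 0.6570 + 0.6387 + 0.2775 + 0.1108 = 2.684.
F = −kT ln Z = −60.0 × ln(2.684) = −60.0 × 0.9873 = -59 meV.

-59 meV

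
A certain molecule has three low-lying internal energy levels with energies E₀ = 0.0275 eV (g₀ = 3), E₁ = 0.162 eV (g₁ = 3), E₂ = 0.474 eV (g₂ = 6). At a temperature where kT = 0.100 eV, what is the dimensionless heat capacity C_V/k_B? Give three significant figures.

Eᵢ/kT = 0.27500, 1.6200, 4.7400.
Z = Σ gᵢe^(−Eᵢ/kT) = 3·e^(−0.27500) + 3·e^(−1.6200) + 6·e^(−4.7400) = 2.2787 + 0.59370 + 0.052432 = 2.9248.
⟨E⟩ = 0.062806 eV, ⟨E²⟩ = 0.0099441 eV².
C_V/k_B = (⟨E²⟩ − ⟨E⟩²)/(kT)² = (0.0099441 − 0.0039446)/0.010000 = 0.600.

0.600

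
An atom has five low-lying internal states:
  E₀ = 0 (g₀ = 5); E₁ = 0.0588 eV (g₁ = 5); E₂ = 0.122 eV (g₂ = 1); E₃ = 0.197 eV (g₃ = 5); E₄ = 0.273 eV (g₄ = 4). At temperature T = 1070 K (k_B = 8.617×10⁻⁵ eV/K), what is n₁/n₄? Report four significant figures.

12.76

k_BT = 8.617×10⁻⁵ × 1070 K = 0.0922019 eV.
n₁/n₄ = (g₁/g₄) exp[−(E₁−E₄)/kT] = (5/4) × exp(−(-0.2142 eV)/(0.0922019 eV)) = (5/4) × exp(2.32316) = 12.76.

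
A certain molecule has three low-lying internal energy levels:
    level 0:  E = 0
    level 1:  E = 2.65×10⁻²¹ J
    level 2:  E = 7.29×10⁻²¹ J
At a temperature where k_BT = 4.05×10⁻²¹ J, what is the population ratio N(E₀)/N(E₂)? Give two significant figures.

n₀/n₂ = exp[−(E₀−E₂)/kT] = exp(−(-7.29 ×10⁻²¹ J)/(4.05 ×10⁻²¹ J)) = exp(1.800) = 6.0.

6.0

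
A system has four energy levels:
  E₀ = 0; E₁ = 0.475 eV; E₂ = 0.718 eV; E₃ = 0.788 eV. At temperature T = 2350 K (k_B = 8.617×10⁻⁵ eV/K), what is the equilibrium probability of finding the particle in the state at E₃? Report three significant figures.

k_BT = 8.617×10⁻⁵ × 2350 K = 0.20250 eV.
Eᵢ/kT = 0, 2.3457, 3.5457, 3.8914.
Z = Σ e^(−Eᵢ/kT) = e^(−0) + e^(−2.3457) + e^(−3.5457) + e^(−3.8914) = 1.0000 + 0.095780 + 0.028848 + 0.020417 = 1.1450.
P₃ = e^(−E₃/kT) / Z = 0.020417/1.1450 = 0.0178.

0.0178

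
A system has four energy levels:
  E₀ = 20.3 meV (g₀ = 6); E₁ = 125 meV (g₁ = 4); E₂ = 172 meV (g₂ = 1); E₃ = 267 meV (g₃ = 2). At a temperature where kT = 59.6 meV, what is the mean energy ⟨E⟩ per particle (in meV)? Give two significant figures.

Eᵢ/kT = 0.3406, 2.097, 2.886, 4.480.
Z = Σ gᵢe^(−Eᵢ/kT) = 6·e^(−0.3406) + 4·e^(−2.097) + 1·e^(−2.886) + 2·e^(−4.480) = 4.268 + 0.4913 + 0.05580 + 0.02267 = 4.838.
⟨E⟩ = Σ Eᵢ gᵢe^(−Eᵢ/kT) / Z = (20.3·4.268 + 125·0.4913 + 172·0.05580 + 267·0.02267) / 4.838 = 34 meV.

34 meV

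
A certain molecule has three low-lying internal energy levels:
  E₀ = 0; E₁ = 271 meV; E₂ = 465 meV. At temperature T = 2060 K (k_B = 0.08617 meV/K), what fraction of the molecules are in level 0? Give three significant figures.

0.775

k_BT = 0.08617 × 2060 K = 177.51 meV.
Eᵢ/kT = 0, 1.5267, 2.6196.
Z = Σ e^(−Eᵢ/kT) = e^(−0) + e^(−1.5267) + e^(−2.6196) = 1.0000 + 0.21725 + 0.072832 = 1.2901.
P₀ = e^(−E₀/kT) / Z = 1.0000/1.2901 = 0.775.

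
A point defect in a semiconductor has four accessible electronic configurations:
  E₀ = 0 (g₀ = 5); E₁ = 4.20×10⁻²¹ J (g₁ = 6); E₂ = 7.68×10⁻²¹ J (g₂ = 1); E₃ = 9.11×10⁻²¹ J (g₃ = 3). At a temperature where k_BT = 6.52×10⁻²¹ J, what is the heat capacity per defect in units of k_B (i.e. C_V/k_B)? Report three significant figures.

Eᵢ/kT = 0, 0.64417, 1.1779, 1.3972.
Z = Σ gᵢe^(−Eᵢ/kT) = 5·e^(−0) + 6·e^(−0.64417) + 1·e^(−1.1779) + 3·e^(−1.3972) = 5.0000 + 3.1506 + 0.30792 + 0.74187 = 9.2004.
⟨E⟩ = 2.4299, ⟨E²⟩ = 14.707.
C_V/k_B = (⟨E²⟩ − ⟨E⟩²)/(kT)² = (14.707 − 5.9044)/42.510 = 0.207.

0.207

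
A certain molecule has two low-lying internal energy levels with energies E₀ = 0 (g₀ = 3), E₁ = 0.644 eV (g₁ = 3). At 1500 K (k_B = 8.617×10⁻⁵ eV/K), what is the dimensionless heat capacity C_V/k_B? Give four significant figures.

k_BT = 8.617×10⁻⁵ × 1500 K = 0.129255 eV.
Eᵢ/kT = 0, 4.98240.
Z = Σ gᵢe^(−Eᵢ/kT) = 3·e^(−0) + 3·e^(−4.98240) = 3.00000 + 0.0205728 = 3.02057.
⟨E⟩ = 0.00438622 eV, ⟨E²⟩ = 0.00282473 eV².
C_V/k_B = (⟨E²⟩ − ⟨E⟩²)/(kT)² = (0.00282473 − 0.0000192389)/0.0167069 = 0.1679.

0.1679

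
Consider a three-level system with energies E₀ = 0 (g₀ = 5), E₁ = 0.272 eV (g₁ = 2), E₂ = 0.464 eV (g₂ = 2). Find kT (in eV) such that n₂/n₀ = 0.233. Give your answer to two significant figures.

n₂/n₀ = (g₂/g₀) exp[−(E₂−E₀)/kT] = 0.233.
⇒ (E₂−E₀)/kT = ln((2/5)/0.233) = ln(1.717) = 0.5406.
kT = 0.464 eV / 0.5406 = 0.86 eV.

0.86 eV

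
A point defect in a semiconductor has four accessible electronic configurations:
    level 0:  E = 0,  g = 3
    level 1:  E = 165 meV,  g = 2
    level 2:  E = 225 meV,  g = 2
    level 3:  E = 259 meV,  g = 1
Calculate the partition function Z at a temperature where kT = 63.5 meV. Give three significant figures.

Z = 3.22

Eᵢ/kT = 0, 2.5984, 3.5433, 4.0787.
Z = Σ gᵢe^(−Eᵢ/kT) = 3·e^(−0) + 2·e^(−2.5984) + 2·e^(−3.5433) + 1·e^(−4.0787) = 3.0000 + 0.14879 + 0.057835 + 0.016929 = 3.2236.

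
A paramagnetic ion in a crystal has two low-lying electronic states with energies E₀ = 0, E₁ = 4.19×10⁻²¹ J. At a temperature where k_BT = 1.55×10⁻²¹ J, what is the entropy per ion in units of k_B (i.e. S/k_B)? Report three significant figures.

Eᵢ/kT = 0, 2.7032.
Z = Σ e^(−Eᵢ/kT) = e^(−0) + e^(−2.7032) = 1.0000 + 0.066991 = 1.0670.
⟨E⟩ = Σ EᵢPᵢ = 0.26307 ×10⁻²¹ J.
S/k_B = ln Z + ⟨E⟩/kT = ln(1.0670) + 0.26307/1.55 = 0.064851 + 0.16972 = 0.235.

0.235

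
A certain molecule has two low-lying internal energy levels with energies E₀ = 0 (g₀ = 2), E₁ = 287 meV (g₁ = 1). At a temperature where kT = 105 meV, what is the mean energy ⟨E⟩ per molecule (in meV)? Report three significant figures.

9.03 meV

Eᵢ/kT = 0, 2.7333.
Z = Σ gᵢe^(−Eᵢ/kT) = 2·e^(−0) + 1·e^(−2.7333) = 2.0000 + 0.065004 = 2.0650.
⟨E⟩ = Σ Eᵢ gᵢe^(−Eᵢ/kT) / Z = (0·2.0000 + 287·0.065004) / 2.0650 = 9.03 meV.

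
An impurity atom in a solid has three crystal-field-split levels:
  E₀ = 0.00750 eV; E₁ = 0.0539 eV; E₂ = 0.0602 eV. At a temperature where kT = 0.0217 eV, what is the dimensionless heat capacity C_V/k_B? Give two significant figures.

0.73

Eᵢ/kT = 0.3456, 2.484, 2.774.
Z = Σ e^(−Eᵢ/kT) = e^(−0.3456) + e^(−2.484) + e^(−2.774) = 0.7078 + 0.08341 + 0.06241 = 0.8536.
⟨E⟩ = 0.01589 eV, ⟨E²⟩ = 0.0005955 eV².
C_V/k_B = (⟨E²⟩ − ⟨E⟩²)/(kT)² = (0.0005955 − 0.0002525)/0.0004709 = 0.73.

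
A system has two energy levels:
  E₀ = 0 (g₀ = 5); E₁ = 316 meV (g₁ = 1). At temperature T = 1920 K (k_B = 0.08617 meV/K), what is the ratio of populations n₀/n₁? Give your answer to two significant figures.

k_BT = 0.08617 × 1920 K = 165.4 meV.
n₀/n₁ = (g₀/g₁) exp[−(E₀−E₁)/kT] = (5/1) × exp(−(-316 meV)/(165.4 meV)) = (5/1) × exp(1.911) = 34.

34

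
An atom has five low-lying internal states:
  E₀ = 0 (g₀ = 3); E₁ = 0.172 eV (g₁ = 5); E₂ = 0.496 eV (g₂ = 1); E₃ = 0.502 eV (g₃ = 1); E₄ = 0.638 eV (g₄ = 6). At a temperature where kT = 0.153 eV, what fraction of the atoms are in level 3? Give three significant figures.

Eᵢ/kT = 0, 1.1242, 3.2418, 3.2810, 4.1699.
Z = Σ gᵢe^(−Eᵢ/kT) = 3·e^(−0) + 5·e^(−1.1242) + 1·e^(−3.2418) + 1·e^(−3.2810) + 6·e^(−4.1699) = 3.0000 + 1.6246 + 0.039093 + 0.037591 + 0.092723 = 4.7940.
P₃ = g₃ e^(−E₃/kT) / Z = 0.037591/4.7940 = 0.00784.

0.00784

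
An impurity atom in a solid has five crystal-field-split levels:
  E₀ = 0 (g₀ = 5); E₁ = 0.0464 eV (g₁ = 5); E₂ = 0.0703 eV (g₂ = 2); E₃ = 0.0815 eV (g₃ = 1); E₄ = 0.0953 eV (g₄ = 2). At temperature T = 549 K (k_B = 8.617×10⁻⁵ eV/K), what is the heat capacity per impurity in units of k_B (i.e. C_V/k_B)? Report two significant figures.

0.38

k_BT = 8.617×10⁻⁵ × 549 K = 0.04731 eV.
Eᵢ/kT = 0, 0.9808, 1.486, 1.723, 2.014.
Z = Σ gᵢe^(−Eᵢ/kT) = 5·e^(−0) + 5·e^(−0.9808) + 2·e^(−1.486) + 1·e^(−1.723) + 2·e^(−2.014) = 5.000 + 1.875 + 0.4526 + 0.1785 + 0.2669 = 7.773.
⟨E⟩ = 0.02043 eV, ⟨E²⟩ = 0.001271 eV².
C_V/k_B = (⟨E²⟩ − ⟨E⟩²)/(kT)² = (0.001271 − 0.0004174)/0.002238 = 0.38.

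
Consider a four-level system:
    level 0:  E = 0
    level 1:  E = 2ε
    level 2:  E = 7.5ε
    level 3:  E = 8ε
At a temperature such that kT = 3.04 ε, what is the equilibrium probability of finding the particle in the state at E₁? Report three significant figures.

Eᵢ/kT = 0, 0.65789, 2.4671, 2.6316.
Z = Σ e^(−Eᵢ/kT) = e^(−0) + e^(−0.65789) + e^(−2.4671) + e^(−2.6316) = 1.0000 + 0.51794 + 0.084831 + 0.071963 = 1.6747.
P₁ = e^(−E₁/kT) / Z = 0.51794/1.6747 = 0.309.

0.309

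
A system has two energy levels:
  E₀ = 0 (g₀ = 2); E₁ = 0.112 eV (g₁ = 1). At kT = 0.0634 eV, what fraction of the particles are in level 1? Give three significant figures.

Eᵢ/kT = 0, 1.7666.
Z = Σ gᵢe^(−Eᵢ/kT) = 2·e^(−0) + 1·e^(−1.7666) = 2.0000 + 0.17091 = 2.1709.
P₁ = g₁ e^(−E₁/kT) / Z = 0.17091/2.1709 = 0.0787.

0.0787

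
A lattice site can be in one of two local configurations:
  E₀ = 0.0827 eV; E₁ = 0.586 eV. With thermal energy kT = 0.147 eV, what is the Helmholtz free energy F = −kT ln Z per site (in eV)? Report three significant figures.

0.0780 eV

Eᵢ/kT = 0.56259, 3.9864.
Z = Σ e^(−Eᵢ/kT) = e^(−0.56259) + e^(−3.9864) = 0.56973 + 0.018566 = 0.58830.
F = −kT ln Z = −0.147 × ln(0.58830) = −0.147 × -0.53052 = 0.0780 eV.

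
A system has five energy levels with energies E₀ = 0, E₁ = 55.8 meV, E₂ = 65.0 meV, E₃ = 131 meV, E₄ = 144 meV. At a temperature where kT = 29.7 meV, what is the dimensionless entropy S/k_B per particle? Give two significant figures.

0.74

Eᵢ/kT = 0, 1.879, 2.189, 4.411, 4.848.
Z = Σ e^(−Eᵢ/kT) = e^(−0) + e^(−1.879) + e^(−2.189) + e^(−4.411) + e^(−4.848) = 1.000 + 0.1527 + 0.1120 + 0.01214 + 0.007844 = 1.285.
⟨E⟩ = Σ EᵢPᵢ = 14.41 meV.
S/k_B = ln Z + ⟨E⟩/kT = ln(1.285) + 14.41/29.7 = 0.2508 + 0.4852 = 0.74.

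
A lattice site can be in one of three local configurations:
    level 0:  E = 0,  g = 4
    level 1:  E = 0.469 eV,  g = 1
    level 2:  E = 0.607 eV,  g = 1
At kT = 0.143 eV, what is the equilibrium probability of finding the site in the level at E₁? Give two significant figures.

0.0093

Eᵢ/kT = 0, 3.280, 4.245.
Z = Σ gᵢe^(−Eᵢ/kT) = 4·e^(−0) + 1·e^(−3.280) + 1·e^(−4.245) = 4.000 + 0.03763 + 0.01434 = 4.052.
P₁ = g₁ e^(−E₁/kT) / Z = 0.03763/4.052 = 0.0093.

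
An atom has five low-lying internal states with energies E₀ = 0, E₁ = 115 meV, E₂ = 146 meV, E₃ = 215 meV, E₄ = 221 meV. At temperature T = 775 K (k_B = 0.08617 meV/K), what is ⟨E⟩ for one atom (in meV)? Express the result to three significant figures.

k_BT = 0.08617 × 775 K = 66.782 meV.
Eᵢ/kT = 0, 1.7220, 2.1862, 3.2194, 3.3093.
Z = Σ e^(−Eᵢ/kT) = e^(−0) + e^(−1.7220) + e^(−2.1862) + e^(−3.2194) + e^(−3.3093) = 1.0000 + 0.17871 + 0.11234 + 0.039979 + 0.036542 = 1.3676.
⟨E⟩ = Σ Eᵢ e^(−Eᵢ/kT) / Z = (0·1.0000 + 115·0.17871 + 146·0.11234 + 215·0.039979 + 221·0.036542) / 1.3676 = 39.2 meV.

39.2 meV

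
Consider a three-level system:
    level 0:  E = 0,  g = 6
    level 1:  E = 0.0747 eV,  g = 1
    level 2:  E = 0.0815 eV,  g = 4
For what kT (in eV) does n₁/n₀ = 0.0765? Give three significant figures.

0.0959 eV

n₁/n₀ = (g₁/g₀) exp[−(E₁−E₀)/kT] = 0.0765.
⇒ (E₁−E₀)/kT = ln((1/6)/0.0765) = ln(2.1786) = 0.77868.
kT = 0.0747 eV / 0.77868 = 0.0959 eV.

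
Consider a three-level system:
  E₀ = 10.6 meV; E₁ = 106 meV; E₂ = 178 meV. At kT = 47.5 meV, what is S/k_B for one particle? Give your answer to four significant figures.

Eᵢ/kT = 0.223158, 2.23158, 3.74737.
Z = Σ e^(−Eᵢ/kT) = e^(−0.223158) + e^(−2.23158) + e^(−3.74737) = 0.799988 + 0.107359 + 0.0235797 = 0.930927.
⟨E⟩ = Σ EᵢPᵢ = 25.8421 meV.
S/k_B = ln Z + ⟨E⟩/kT = ln(0.930927) + 25.8421/47.5 = -0.0715744 + 0.544044 = 0.4725.

0.4725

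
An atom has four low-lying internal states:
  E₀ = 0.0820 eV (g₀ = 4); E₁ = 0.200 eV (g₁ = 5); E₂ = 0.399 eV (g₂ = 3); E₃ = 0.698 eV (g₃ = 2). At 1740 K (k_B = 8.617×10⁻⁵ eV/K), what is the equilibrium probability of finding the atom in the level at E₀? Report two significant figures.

k_BT = 8.617×10⁻⁵ × 1740 K = 0.1499 eV.
Eᵢ/kT = 0.5470, 1.334, 2.662, 4.656.
Z = Σ gᵢe^(−Eᵢ/kT) = 4·e^(−0.5470) + 5·e^(−1.334) + 3·e^(−2.662) + 2·e^(−4.656) = 2.315 + 1.317 + 0.2094 + 0.01901 = 3.860.
P₀ = g₀ e^(−E₀/kT) / Z = 2.315/3.860 = 0.60.

0.60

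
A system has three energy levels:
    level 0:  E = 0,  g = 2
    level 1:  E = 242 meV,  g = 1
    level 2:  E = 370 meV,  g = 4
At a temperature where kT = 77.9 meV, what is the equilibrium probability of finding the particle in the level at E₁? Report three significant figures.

Eᵢ/kT = 0, 3.1065, 4.7497.
Z = Σ gᵢe^(−Eᵢ/kT) = 2·e^(−0) + 1·e^(−3.1065) + 4·e^(−4.7497) = 2.0000 + 0.044757 + 0.034617 = 2.0794.
P₁ = g₁ e^(−E₁/kT) / Z = 0.044757/2.0794 = 0.0215.

0.0215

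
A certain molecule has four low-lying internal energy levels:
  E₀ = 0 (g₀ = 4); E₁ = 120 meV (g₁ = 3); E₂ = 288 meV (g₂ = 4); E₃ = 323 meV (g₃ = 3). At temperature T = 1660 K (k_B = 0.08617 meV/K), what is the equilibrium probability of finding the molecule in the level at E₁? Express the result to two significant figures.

0.21

k_BT = 0.08617 × 1660 K = 143.0 meV.
Eᵢ/kT = 0, 0.8392, 2.014, 2.259.
Z = Σ gᵢe^(−Eᵢ/kT) = 4·e^(−0) + 3·e^(−0.8392) + 4·e^(−2.014) + 3·e^(−2.259) = 4.000 + 1.296 + 0.5338 + 0.3134 = 6.143.
P₁ = g₁ e^(−E₁/kT) / Z = 1.296/6.143 = 0.21.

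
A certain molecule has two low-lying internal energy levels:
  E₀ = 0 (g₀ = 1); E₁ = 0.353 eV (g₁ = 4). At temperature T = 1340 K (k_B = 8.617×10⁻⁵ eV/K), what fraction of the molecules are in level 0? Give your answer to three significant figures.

0.842

k_BT = 8.617×10⁻⁵ × 1340 K = 0.11547 eV.
Eᵢ/kT = 0, 3.0571.
Z = Σ gᵢe^(−Eᵢ/kT) = 1·e^(−0) + 4·e^(−3.0571) = 1.0000 + 0.18810 = 1.1881.
P₀ = g₀ e^(−E₀/kT) / Z = 1.0000/1.1881 = 0.842.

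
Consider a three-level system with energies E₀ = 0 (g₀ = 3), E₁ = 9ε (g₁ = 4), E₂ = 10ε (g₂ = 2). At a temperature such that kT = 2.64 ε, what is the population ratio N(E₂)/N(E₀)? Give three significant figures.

0.0151

n₂/n₀ = (g₂/g₀) exp[−(E₂−E₀)/kT] = (2/3) × exp(−(10ε)/(2.64ε)) = (2/3) × exp(-3.7879) = 0.0151.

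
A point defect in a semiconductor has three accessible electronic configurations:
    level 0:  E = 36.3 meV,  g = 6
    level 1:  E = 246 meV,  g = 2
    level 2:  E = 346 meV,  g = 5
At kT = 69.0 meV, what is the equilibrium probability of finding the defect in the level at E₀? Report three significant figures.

Eᵢ/kT = 0.52609, 3.5652, 5.0145.
Z = Σ gᵢe^(−Eᵢ/kT) = 6·e^(−0.52609) + 2·e^(−3.5652) + 5·e^(−5.0145) = 3.5455 + 0.056583 + 0.033205 = 3.6353.
P₀ = g₀ e^(−E₀/kT) / Z = 3.5455/3.6353 = 0.975.

0.975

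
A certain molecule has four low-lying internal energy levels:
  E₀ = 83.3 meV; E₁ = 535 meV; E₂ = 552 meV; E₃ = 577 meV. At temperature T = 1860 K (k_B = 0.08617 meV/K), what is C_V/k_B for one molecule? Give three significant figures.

1.02

k_BT = 0.08617 × 1860 K = 160.28 meV.
Eᵢ/kT = 0.51972, 3.3379, 3.4440, 3.6000.
Z = Σ e^(−Eᵢ/kT) = e^(−0.51972) + e^(−3.3379) + e^(−3.4440) + e^(−3.6000) = 0.59469 + 0.035511 + 0.031937 + 0.027324 = 0.68946.
⟨E⟩ = 147.84 meV, ⟨E²⟩ = 48036 meV².
C_V/k_B = (⟨E²⟩ − ⟨E⟩²)/(kT)² = (48036 − 21857)/25690 = 1.02.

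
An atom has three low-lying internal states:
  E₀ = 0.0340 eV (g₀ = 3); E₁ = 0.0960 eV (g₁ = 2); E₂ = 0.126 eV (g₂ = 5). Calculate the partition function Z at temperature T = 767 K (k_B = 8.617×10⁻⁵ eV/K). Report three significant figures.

Z = 3.00

k_BT = 8.617×10⁻⁵ × 767 K = 0.066092 eV.
Eᵢ/kT = 0.51443, 1.4525, 1.9064.
Z = Σ gᵢe^(−Eᵢ/kT) = 3·e^(−0.51443) + 2·e^(−1.4525) + 5·e^(−1.9064) = 1.7935 + 0.46797 + 0.74307 = 3.0045.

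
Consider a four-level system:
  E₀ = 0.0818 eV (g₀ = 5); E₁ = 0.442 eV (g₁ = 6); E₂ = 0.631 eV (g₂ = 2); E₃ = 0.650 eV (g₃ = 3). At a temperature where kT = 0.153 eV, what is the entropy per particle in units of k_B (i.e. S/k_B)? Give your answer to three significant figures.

2.06

Eᵢ/kT = 0.53464, 2.8889, 4.1242, 4.2484.
Z = Σ gᵢe^(−Eᵢ/kT) = 5·e^(−0.53464) + 6·e^(−2.8889) + 2·e^(−4.1242) + 3·e^(−4.2484) = 2.9294 + 0.33382 + 0.032353 + 0.042861 = 3.3384.
⟨E⟩ = Σ EᵢPᵢ = 0.13044 eV.
S/k_B = ln Z + ⟨E⟩/kT = ln(3.3384) + 0.13044/0.153 = 1.2055 + 0.85255 = 2.06.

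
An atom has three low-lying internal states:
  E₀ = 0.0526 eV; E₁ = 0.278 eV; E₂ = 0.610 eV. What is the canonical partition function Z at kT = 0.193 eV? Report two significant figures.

Eᵢ/kT = 0.2725, 1.440, 3.161.
Z = Σ e^(−Eᵢ/kT) = e^(−0.2725) + e^(−1.440) + e^(−3.161) = 0.7615 + 0.2369 + 0.04238 = 1.041.

Z = 1.0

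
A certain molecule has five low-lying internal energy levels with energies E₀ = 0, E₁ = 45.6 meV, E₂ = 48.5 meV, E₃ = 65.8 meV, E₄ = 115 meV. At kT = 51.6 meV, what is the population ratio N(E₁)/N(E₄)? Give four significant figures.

n₁/n₄ = exp[−(E₁−E₄)/kT] = exp(−(-69.4 meV)/(51.6 meV)) = exp(1.34496) = 3.838.

3.838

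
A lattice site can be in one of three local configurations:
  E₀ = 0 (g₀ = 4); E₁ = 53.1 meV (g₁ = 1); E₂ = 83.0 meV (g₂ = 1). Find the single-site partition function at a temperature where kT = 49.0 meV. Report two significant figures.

Eᵢ/kT = 0, 1.084, 1.694.
Z = Σ gᵢe^(−Eᵢ/kT) = 4·e^(−0) + 1·e^(−1.084) + 1·e^(−1.694) = 4.000 + 0.3382 + 0.1838 = 4.522.

Z = 4.5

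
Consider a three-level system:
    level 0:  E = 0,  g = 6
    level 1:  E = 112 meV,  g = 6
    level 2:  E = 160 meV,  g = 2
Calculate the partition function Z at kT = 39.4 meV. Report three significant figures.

Eᵢ/kT = 0, 2.8426, 4.0609.
Z = Σ gᵢe^(−Eᵢ/kT) = 6·e^(−0) + 6·e^(−2.8426) + 2·e^(−4.0609) = 6.0000 + 0.34964 + 0.034467 = 6.3841.

Z = 6.38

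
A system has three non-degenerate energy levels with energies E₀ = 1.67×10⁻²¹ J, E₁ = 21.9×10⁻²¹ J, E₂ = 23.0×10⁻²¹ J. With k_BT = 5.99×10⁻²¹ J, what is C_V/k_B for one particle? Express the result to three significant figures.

Eᵢ/kT = 0.27880, 3.6561, 3.8397.
Z = Σ e^(−Eᵢ/kT) = e^(−0.27880) + e^(−3.6561) + e^(−3.8397) = 0.75669 + 0.025833 + 0.021500 = 0.80402.
⟨E⟩ = 2.8904, ⟨E²⟩ = 32.180.
C_V/k_B = (⟨E²⟩ − ⟨E⟩²)/(kT)² = (32.180 − 8.3544)/35.880 = 0.664.

0.664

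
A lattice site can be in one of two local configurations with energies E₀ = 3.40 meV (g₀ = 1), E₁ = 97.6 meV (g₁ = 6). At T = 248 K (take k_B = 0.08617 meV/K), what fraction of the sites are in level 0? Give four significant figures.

0.9319

k_BT = 0.08617 × 248 K = 21.3702 meV.
Eᵢ/kT = 0.159100, 4.56711.
Z = Σ gᵢe^(−Eᵢ/kT) = 1·e^(−0.159100) + 6·e^(−4.56711) = 0.852911 + 0.0623276 = 0.915239.
P₀ = g₀ e^(−E₀/kT) / Z = 0.852911/0.915239 = 0.9319.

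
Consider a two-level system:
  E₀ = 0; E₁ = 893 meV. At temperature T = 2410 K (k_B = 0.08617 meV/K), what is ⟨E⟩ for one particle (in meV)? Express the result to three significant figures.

12.0 meV

k_BT = 0.08617 × 2410 K = 207.67 meV.
Eᵢ/kT = 0, 4.3001.
Z = Σ e^(−Eᵢ/kT) = e^(−0) + e^(−4.3001) = 1.0000 + 0.013567 = 1.0136.
⟨E⟩ = Σ Eᵢ e^(−Eᵢ/kT) / Z = (0·1.0000 + 893·0.013567) / 1.0136 = 12.0 meV.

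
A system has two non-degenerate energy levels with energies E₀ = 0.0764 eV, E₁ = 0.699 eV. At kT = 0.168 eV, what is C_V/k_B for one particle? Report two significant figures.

Eᵢ/kT = 0.4548, 4.161.
Z = Σ e^(−Eᵢ/kT) = e^(−0.4548) + e^(−4.161) = 0.6346 + 0.01559 = 0.6502.
⟨E⟩ = 0.09133 eV, ⟨E²⟩ = 0.01741 eV².
C_V/k_B = (⟨E²⟩ − ⟨E⟩²)/(kT)² = (0.01741 − 0.008341)/0.02822 = 0.32.

0.32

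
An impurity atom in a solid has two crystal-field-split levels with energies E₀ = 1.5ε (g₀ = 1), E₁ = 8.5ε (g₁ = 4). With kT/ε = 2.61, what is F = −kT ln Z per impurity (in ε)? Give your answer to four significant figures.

Eᵢ/kT = 0.574713, 3.25670.
Z = Σ gᵢe^(−Eᵢ/kT) = 1·e^(−0.574713) + 4·e^(−3.25670) = 0.562866 + 0.154061 = 0.716927.
F = −kT ln Z = −2.61 × ln(0.716927) = −2.61 × -0.332781 = 0.8686 ε.

0.8686 ε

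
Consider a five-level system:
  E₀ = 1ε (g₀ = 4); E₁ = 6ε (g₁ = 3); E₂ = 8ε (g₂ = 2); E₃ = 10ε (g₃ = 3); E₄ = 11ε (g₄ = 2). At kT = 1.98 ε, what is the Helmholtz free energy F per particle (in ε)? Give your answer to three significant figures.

Eᵢ/kT = 0.50505, 3.0303, 4.0404, 5.0505, 5.5556.
Z = Σ gᵢe^(−Eᵢ/kT) = 4·e^(−0.50505) + 3·e^(−3.0303) + 2·e^(−4.0404) + 3·e^(−5.0505) + 2·e^(−5.5556) = 2.4139 + 0.14490 + 0.035181 + 0.019218 + 0.0077315 = 2.6209.
F = −kT ln Z = −1.98 × ln(2.6209) = −1.98 × 0.96352 = -1.91 ε.

-1.91 ε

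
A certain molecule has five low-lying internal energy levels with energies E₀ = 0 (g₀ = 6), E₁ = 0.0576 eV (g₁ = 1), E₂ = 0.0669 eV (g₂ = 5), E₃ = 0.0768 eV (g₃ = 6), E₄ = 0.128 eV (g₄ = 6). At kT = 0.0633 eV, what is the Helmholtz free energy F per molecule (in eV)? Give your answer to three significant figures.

Eᵢ/kT = 0, 0.90995, 1.0569, 1.2133, 2.0221.
Z = Σ gᵢe^(−Eᵢ/kT) = 6·e^(−0) + 1·e^(−0.90995) + 5·e^(−1.0569) + 6·e^(−1.2133) + 6·e^(−2.0221) = 6.0000 + 0.40254 + 1.7377 + 1.7833 + 0.79426 = 10.718.
F = −kT ln Z = −0.0633 × ln(10.718) = −0.0633 × 2.3719 = -0.150 eV.

-0.150 eV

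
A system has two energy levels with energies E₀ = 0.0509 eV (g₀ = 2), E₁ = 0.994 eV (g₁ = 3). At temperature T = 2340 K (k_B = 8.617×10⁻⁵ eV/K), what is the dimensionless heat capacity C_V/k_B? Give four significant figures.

k_BT = 8.617×10⁻⁵ × 2340 K = 0.201638 eV.
Eᵢ/kT = 0.252433, 4.92963.
Z = Σ gᵢe^(−Eᵢ/kT) = 2·e^(−0.252433) + 3·e^(−4.92963) = 1.55382 + 0.0216875 = 1.57551.
⟨E⟩ = 0.0638821 eV, ⟨E²⟩ = 0.0161558 eV².
C_V/k_B = (⟨E²⟩ − ⟨E⟩²)/(kT)² = (0.0161558 − 0.00408092)/0.0406579 = 0.2970.

0.2970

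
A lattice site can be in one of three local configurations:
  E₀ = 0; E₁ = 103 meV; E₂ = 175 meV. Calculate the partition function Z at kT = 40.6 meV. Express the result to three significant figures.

Eᵢ/kT = 0, 2.5369, 4.3103.
Z = Σ e^(−Eᵢ/kT) = e^(−0) + e^(−2.5369) + e^(−4.3103) = 1.0000 + 0.079111 + 0.013430 = 1.0925.

Z = 1.09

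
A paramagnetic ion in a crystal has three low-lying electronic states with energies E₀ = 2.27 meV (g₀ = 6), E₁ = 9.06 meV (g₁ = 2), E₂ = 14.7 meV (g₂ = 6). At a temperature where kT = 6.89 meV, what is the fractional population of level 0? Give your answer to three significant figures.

Eᵢ/kT = 0.32946, 1.3149, 2.1335.
Z = Σ gᵢe^(−Eᵢ/kT) = 6·e^(−0.32946) + 2·e^(−1.3149) + 6·e^(−2.1335) = 4.3159 + 0.53700 + 0.71053 = 5.5634.
P₀ = g₀ e^(−E₀/kT) / Z = 4.3159/5.5634 = 0.776.

0.776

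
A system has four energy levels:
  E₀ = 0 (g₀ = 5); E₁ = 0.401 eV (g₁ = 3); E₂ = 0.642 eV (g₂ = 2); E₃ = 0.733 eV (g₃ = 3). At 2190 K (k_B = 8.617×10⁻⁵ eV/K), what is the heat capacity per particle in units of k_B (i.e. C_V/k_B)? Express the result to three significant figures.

0.555

k_BT = 8.617×10⁻⁵ × 2190 K = 0.18871 eV.
Eᵢ/kT = 0, 2.1250, 3.4020, 3.8843.
Z = Σ gᵢe^(−Eᵢ/kT) = 5·e^(−0) + 3·e^(−2.1250) + 2·e^(−3.4020) + 3·e^(−3.8843) = 5.0000 + 0.35830 + 0.066613 + 0.061687 = 5.4866.
⟨E⟩ = 0.042223 eV, ⟨E²⟩ = 0.021546 eV².
C_V/k_B = (⟨E²⟩ − ⟨E⟩²)/(kT)² = (0.021546 − 0.0017828)/0.035611 = 0.555.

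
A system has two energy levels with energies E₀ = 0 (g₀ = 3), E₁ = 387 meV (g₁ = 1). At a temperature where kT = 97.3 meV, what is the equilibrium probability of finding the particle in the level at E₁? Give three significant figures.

Eᵢ/kT = 0, 3.9774.
Z = Σ gᵢe^(−Eᵢ/kT) = 3·e^(−0) + 1·e^(−3.9774) = 3.0000 + 0.018734 = 3.0187.
P₁ = g₁ e^(−E₁/kT) / Z = 0.018734/3.0187 = 0.00621.

0.00621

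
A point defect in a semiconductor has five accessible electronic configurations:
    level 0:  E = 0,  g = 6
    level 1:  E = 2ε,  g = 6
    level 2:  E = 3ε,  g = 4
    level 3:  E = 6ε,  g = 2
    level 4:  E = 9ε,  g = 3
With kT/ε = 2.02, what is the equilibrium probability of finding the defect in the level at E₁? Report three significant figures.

Eᵢ/kT = 0, 0.99010, 1.4851, 2.9703, 4.4554.
Z = Σ gᵢe^(−Eᵢ/kT) = 6·e^(−0) + 6·e^(−0.99010) + 4·e^(−1.4851) + 2·e^(−2.9703) + 3·e^(−4.4554) = 6.0000 + 2.2292 + 0.90592 + 0.10258 + 0.034847 = 9.2725.
P₁ = g₁ e^(−E₁/kT) / Z = 2.2292/9.2725 = 0.240.

0.240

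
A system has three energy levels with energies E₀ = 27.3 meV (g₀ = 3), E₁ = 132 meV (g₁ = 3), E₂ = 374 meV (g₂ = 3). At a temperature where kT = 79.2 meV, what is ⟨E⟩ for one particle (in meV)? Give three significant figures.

52.5 meV

Eᵢ/kT = 0.34470, 1.6667, 4.7222.
Z = Σ gᵢe^(−Eᵢ/kT) = 3·e^(−0.34470) + 3·e^(−1.6667) + 3·e^(−4.7222) = 2.1253 + 0.56661 + 0.026687 = 2.7186.
⟨E⟩ = Σ Eᵢ gᵢe^(−Eᵢ/kT) / Z = (27.3·2.1253 + 132·0.56661 + 374·0.026687) / 2.7186 = 52.5 meV.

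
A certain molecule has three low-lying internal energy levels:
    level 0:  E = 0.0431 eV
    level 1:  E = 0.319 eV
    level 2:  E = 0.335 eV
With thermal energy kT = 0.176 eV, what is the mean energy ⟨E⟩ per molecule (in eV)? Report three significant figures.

Eᵢ/kT = 0.24489, 1.8125, 1.9034.
Z = Σ e^(−Eᵢ/kT) = e^(−0.24489) + e^(−1.8125) + e^(−1.9034) = 0.78279 + 0.16325 + 0.14906 = 1.0951.
⟨E⟩ = Σ Eᵢ e^(−Eᵢ/kT) / Z = (0.0431·0.78279 + 0.319·0.16325 + 0.335·0.14906) / 1.0951 = 0.124 eV.

0.124 eV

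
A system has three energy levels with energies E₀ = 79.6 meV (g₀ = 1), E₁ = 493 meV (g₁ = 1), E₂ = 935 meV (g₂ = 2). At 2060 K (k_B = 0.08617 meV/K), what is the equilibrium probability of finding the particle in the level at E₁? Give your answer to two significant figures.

0.087

k_BT = 0.08617 × 2060 K = 177.5 meV.
Eᵢ/kT = 0.4485, 2.777, 5.268.
Z = Σ gᵢe^(−Eᵢ/kT) = 1·e^(−0.4485) + 1·e^(−2.777) + 2·e^(−5.268) = 0.6386 + 0.06222 + 0.01031 = 0.7111.
P₁ = g₁ e^(−E₁/kT) / Z = 0.06222/0.7111 = 0.087.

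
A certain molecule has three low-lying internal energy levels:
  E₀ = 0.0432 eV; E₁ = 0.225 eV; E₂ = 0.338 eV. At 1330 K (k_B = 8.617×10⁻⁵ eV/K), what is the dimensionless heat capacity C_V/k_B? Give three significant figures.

k_BT = 8.617×10⁻⁵ × 1330 K = 0.11461 eV.
Eᵢ/kT = 0.37693, 1.9632, 2.9491.
Z = Σ e^(−Eᵢ/kT) = e^(−0.37693) + e^(−1.9632) + e^(−2.9491) = 0.68596 + 0.14041 + 0.052387 = 0.87876.
⟨E⟩ = 0.089823 eV, ⟨E²⟩ = 0.016356 eV².
C_V/k_B = (⟨E²⟩ − ⟨E⟩²)/(kT)² = (0.016356 − 0.0080682)/0.013135 = 0.631.

0.631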